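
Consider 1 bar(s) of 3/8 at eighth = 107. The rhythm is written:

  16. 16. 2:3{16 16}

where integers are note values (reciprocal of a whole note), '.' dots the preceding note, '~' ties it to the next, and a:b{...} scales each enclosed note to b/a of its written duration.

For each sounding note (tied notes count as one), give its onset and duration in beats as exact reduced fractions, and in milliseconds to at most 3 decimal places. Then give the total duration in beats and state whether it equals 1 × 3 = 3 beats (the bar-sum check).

1) 0.0ms=0b +420.561ms=3/4b
2) 420.561ms=3/4b +420.561ms=3/4b
3) 841.121ms=3/2b +420.561ms=3/4b
4) 1261.682ms=9/4b +420.561ms=3/4b
Σ=3b of 3 (107bpm 3/8) — PASS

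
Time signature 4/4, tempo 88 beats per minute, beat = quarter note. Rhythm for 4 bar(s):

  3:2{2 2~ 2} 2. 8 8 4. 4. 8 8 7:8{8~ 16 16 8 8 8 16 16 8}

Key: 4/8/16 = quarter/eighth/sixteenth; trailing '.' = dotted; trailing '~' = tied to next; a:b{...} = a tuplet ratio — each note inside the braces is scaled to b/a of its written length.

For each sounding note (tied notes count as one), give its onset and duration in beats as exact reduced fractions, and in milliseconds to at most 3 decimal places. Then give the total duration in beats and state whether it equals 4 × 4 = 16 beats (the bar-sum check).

1) 0.0ms=0b +909.091ms=4/3b
2) 909.091ms=4/3b +1818.182ms=8/3b
3) 2727.273ms=4b +2045.455ms=3b
4) 4772.727ms=7b +340.909ms=1/2b
5) 5113.636ms=15/2b +340.909ms=1/2b
6) 5454.545ms=8b +1022.727ms=3/2b
7) 6477.273ms=19/2b +1022.727ms=3/2b
8) 7500.0ms=11b +340.909ms=1/2b
9) 7840.909ms=23/2b +340.909ms=1/2b
10) 8181.818ms=12b +584.416ms=6/7b
11) 8766.234ms=90/7b +194.805ms=2/7b
12) 8961.039ms=92/7b +389.61ms=4/7b
13) 9350.649ms=96/7b +389.61ms=4/7b
14) 9740.26ms=100/7b +389.61ms=4/7b
15) 10129.87ms=104/7b +194.805ms=2/7b
16) 10324.675ms=106/7b +194.805ms=2/7b
17) 10519.481ms=108/7b +389.61ms=4/7b
Σ=16b of 16 (88bpm 4/4) — PASS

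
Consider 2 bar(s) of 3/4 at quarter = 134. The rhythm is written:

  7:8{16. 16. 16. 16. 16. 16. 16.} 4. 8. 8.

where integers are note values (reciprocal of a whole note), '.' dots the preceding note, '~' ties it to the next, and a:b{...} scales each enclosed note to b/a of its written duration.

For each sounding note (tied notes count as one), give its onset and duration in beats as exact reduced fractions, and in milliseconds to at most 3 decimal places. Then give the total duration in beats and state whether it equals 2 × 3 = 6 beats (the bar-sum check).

1) 0.0ms=0b +191.898ms=3/7b
2) 191.898ms=3/7b +191.898ms=3/7b
3) 383.795ms=6/7b +191.898ms=3/7b
4) 575.693ms=9/7b +191.898ms=3/7b
5) 767.591ms=12/7b +191.898ms=3/7b
6) 959.488ms=15/7b +191.898ms=3/7b
7) 1151.386ms=18/7b +191.898ms=3/7b
8) 1343.284ms=3b +671.642ms=3/2b
9) 2014.925ms=9/2b +335.821ms=3/4b
10) 2350.746ms=21/4b +335.821ms=3/4b
Σ=6b of 6 (134bpm 3/4) — PASS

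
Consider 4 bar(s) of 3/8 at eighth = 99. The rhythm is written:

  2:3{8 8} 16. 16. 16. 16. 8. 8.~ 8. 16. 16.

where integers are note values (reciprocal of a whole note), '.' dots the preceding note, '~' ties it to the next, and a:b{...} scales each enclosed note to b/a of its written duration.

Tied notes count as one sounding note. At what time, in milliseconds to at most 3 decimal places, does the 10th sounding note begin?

1. 0.0ms @ 0 + 909.091ms (3/2)
2. 909.091ms @ 3/2 + 909.091ms (3/2)
3. 1818.182ms @ 3 + 454.545ms (3/4)
4. 2272.727ms @ 15/4 + 454.545ms (3/4)
5. 2727.273ms @ 9/2 + 454.545ms (3/4)
6. 3181.818ms @ 21/4 + 454.545ms (3/4)
7. 3636.364ms @ 6 + 909.091ms (3/2)
8. 4545.455ms @ 15/2 + 1818.182ms (3)
9. 6363.636ms @ 21/2 + 454.545ms (3/4)
10. 6818.182ms @ 45/4 + 454.545ms (3/4)

note 10 onset = 45/4b = 6818.182ms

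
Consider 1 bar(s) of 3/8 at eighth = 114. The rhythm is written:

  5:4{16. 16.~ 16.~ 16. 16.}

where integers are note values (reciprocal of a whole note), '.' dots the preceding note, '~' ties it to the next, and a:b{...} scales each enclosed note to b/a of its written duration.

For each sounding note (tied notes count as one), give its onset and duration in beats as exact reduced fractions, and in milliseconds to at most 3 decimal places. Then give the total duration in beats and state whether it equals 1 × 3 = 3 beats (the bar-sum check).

1) 0.0ms=0b +315.789ms=3/5b
2) 315.789ms=3/5b +947.368ms=9/5b
3) 1263.158ms=12/5b +315.789ms=3/5b
Σ=3b of 3 (114bpm 3/8) — PASS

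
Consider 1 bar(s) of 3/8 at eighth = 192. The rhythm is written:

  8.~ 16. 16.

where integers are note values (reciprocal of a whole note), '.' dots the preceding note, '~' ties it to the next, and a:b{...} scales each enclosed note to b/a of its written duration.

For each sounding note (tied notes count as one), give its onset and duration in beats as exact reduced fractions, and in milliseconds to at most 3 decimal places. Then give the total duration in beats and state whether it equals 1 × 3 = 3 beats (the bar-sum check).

1) 0.0ms=0b +703.125ms=9/4b
2) 703.125ms=9/4b +234.375ms=3/4b
Σ=3b of 3 (192bpm 3/8) — PASS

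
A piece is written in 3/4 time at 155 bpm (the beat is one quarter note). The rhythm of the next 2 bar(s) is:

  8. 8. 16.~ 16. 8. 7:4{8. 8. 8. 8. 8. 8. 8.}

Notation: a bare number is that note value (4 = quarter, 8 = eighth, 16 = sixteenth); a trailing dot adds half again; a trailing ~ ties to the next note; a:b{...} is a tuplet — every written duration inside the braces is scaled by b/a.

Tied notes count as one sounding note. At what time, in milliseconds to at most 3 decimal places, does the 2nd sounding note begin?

note 2 onset = 3/4b = 290.323ms

1. 0.0ms @ 0 + 290.323ms (3/4)
2. 290.323ms @ 3/4 + 290.323ms (3/4)
3. 580.645ms @ 3/2 + 290.323ms (3/4)
4. 870.968ms @ 9/4 + 290.323ms (3/4)
5. 1161.29ms @ 3 + 165.899ms (3/7)
6. 1327.189ms @ 24/7 + 165.899ms (3/7)
7. 1493.088ms @ 27/7 + 165.899ms (3/7)
8. 1658.986ms @ 30/7 + 165.899ms (3/7)
9. 1824.885ms @ 33/7 + 165.899ms (3/7)
10. 1990.783ms @ 36/7 + 165.899ms (3/7)
11. 2156.682ms @ 39/7 + 165.899ms (3/7)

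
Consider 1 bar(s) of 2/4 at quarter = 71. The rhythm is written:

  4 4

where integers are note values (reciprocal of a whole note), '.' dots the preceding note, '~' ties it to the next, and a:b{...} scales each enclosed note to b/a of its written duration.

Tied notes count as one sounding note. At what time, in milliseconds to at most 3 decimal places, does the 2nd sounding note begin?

note 2 onset = 1b = 845.07ms

1. 0.0ms @ 0 + 845.07ms (1)
2. 845.07ms @ 1 + 845.07ms (1)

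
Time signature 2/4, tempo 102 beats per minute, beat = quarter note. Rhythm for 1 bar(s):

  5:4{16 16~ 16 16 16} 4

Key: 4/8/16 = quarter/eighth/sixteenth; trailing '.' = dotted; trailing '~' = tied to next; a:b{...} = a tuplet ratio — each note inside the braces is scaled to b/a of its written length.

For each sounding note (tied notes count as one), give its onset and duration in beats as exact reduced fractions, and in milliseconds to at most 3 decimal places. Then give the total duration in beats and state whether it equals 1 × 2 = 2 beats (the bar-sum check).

1) 0.0ms=0b +117.647ms=1/5b
2) 117.647ms=1/5b +235.294ms=2/5b
3) 352.941ms=3/5b +117.647ms=1/5b
4) 470.588ms=4/5b +117.647ms=1/5b
5) 588.235ms=1b +588.235ms=1b
Σ=2b of 2 (102bpm 2/4) — PASS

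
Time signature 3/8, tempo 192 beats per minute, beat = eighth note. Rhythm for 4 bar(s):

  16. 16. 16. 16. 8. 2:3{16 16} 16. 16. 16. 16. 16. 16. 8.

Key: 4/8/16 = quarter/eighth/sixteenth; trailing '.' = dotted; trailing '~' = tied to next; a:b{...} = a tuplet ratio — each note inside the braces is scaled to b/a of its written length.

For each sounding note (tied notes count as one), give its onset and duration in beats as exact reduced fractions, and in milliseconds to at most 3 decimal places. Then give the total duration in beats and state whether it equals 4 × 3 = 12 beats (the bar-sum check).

1) 0.0ms=0b +234.375ms=3/4b
2) 234.375ms=3/4b +234.375ms=3/4b
3) 468.75ms=3/2b +234.375ms=3/4b
4) 703.125ms=9/4b +234.375ms=3/4b
5) 937.5ms=3b +468.75ms=3/2b
6) 1406.25ms=9/2b +234.375ms=3/4b
7) 1640.625ms=21/4b +234.375ms=3/4b
8) 1875.0ms=6b +234.375ms=3/4b
9) 2109.375ms=27/4b +234.375ms=3/4b
10) 2343.75ms=15/2b +234.375ms=3/4b
11) 2578.125ms=33/4b +234.375ms=3/4b
12) 2812.5ms=9b +234.375ms=3/4b
13) 3046.875ms=39/4b +234.375ms=3/4b
14) 3281.25ms=21/2b +468.75ms=3/2b
Σ=12b of 12 (192bpm 3/8) — PASS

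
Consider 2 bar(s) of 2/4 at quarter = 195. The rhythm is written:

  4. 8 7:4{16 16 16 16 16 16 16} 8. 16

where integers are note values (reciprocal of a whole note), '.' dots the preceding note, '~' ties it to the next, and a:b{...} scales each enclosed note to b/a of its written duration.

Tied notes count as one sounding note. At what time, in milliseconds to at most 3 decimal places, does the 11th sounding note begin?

1. 0.0ms @ 0 + 461.538ms (3/2)
2. 461.538ms @ 3/2 + 153.846ms (1/2)
3. 615.385ms @ 2 + 43.956ms (1/7)
4. 659.341ms @ 15/7 + 43.956ms (1/7)
5. 703.297ms @ 16/7 + 43.956ms (1/7)
6. 747.253ms @ 17/7 + 43.956ms (1/7)
7. 791.209ms @ 18/7 + 43.956ms (1/7)
8. 835.165ms @ 19/7 + 43.956ms (1/7)
9. 879.121ms @ 20/7 + 43.956ms (1/7)
10. 923.077ms @ 3 + 230.769ms (3/4)
11. 1153.846ms @ 15/4 + 76.923ms (1/4)

note 11 onset = 15/4b = 1153.846ms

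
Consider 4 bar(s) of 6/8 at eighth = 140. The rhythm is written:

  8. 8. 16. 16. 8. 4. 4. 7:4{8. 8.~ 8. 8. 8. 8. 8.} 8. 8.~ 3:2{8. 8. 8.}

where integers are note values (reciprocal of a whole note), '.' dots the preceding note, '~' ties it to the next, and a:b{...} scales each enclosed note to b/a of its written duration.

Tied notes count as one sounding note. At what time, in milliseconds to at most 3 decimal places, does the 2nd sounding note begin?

note 2 onset = 3/2b = 642.857ms

1. 0.0ms @ 0 + 642.857ms (3/2)
2. 642.857ms @ 3/2 + 642.857ms (3/2)
3. 1285.714ms @ 3 + 321.429ms (3/4)
4. 1607.143ms @ 15/4 + 321.429ms (3/4)
5. 1928.571ms @ 9/2 + 642.857ms (3/2)
6. 2571.429ms @ 6 + 1285.714ms (3)
7. 3857.143ms @ 9 + 1285.714ms (3)
8. 5142.857ms @ 12 + 367.347ms (6/7)
9. 5510.204ms @ 90/7 + 734.694ms (12/7)
10. 6244.898ms @ 102/7 + 367.347ms (6/7)
11. 6612.245ms @ 108/7 + 367.347ms (6/7)
12. 6979.592ms @ 114/7 + 367.347ms (6/7)
13. 7346.939ms @ 120/7 + 367.347ms (6/7)
14. 7714.286ms @ 18 + 642.857ms (3/2)
15. 8357.143ms @ 39/2 + 1071.429ms (5/2)
16. 9428.571ms @ 22 + 428.571ms (1)
17. 9857.143ms @ 23 + 428.571ms (1)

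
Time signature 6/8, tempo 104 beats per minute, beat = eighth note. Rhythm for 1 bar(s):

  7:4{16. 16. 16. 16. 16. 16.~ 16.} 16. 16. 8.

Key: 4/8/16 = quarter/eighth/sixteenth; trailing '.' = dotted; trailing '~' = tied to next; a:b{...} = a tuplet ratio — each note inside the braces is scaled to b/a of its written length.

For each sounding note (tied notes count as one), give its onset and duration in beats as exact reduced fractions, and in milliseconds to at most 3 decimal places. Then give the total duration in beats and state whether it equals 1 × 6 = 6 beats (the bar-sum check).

1) 0.0ms=0b +247.253ms=3/7b
2) 247.253ms=3/7b +247.253ms=3/7b
3) 494.505ms=6/7b +247.253ms=3/7b
4) 741.758ms=9/7b +247.253ms=3/7b
5) 989.011ms=12/7b +247.253ms=3/7b
6) 1236.264ms=15/7b +494.505ms=6/7b
7) 1730.769ms=3b +432.692ms=3/4b
8) 2163.462ms=15/4b +432.692ms=3/4b
9) 2596.154ms=9/2b +865.385ms=3/2b
Σ=6b of 6 (104bpm 6/8) — PASS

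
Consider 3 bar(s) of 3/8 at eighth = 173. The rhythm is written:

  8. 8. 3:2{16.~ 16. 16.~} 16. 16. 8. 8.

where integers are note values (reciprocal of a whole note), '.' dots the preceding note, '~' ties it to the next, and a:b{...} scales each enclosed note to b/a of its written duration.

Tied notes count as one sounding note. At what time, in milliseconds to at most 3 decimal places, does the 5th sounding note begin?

1. 0.0ms @ 0 + 520.231ms (3/2)
2. 520.231ms @ 3/2 + 520.231ms (3/2)
3. 1040.462ms @ 3 + 346.821ms (1)
4. 1387.283ms @ 4 + 433.526ms (5/4)
5. 1820.809ms @ 21/4 + 260.116ms (3/4)
6. 2080.925ms @ 6 + 520.231ms (3/2)
7. 2601.156ms @ 15/2 + 520.231ms (3/2)

note 5 onset = 21/4b = 1820.809ms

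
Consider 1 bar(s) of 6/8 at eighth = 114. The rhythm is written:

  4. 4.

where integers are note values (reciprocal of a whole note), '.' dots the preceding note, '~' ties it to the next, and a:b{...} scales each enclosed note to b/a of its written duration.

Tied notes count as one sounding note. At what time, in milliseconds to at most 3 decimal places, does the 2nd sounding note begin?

1. 0.0ms @ 0 + 1578.947ms (3)
2. 1578.947ms @ 3 + 1578.947ms (3)

note 2 onset = 3b = 1578.947ms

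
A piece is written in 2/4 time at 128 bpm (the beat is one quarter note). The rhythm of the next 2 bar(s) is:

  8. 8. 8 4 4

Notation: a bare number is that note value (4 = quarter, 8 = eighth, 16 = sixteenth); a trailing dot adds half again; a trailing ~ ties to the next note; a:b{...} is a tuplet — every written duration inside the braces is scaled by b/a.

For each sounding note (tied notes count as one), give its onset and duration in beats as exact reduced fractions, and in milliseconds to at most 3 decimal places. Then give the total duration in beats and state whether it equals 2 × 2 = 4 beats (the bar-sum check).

1) 0.0ms=0b +351.562ms=3/4b
2) 351.562ms=3/4b +351.562ms=3/4b
3) 703.125ms=3/2b +234.375ms=1/2b
4) 937.5ms=2b +468.75ms=1b
5) 1406.25ms=3b +468.75ms=1b
Σ=4b of 4 (128bpm 2/4) — PASS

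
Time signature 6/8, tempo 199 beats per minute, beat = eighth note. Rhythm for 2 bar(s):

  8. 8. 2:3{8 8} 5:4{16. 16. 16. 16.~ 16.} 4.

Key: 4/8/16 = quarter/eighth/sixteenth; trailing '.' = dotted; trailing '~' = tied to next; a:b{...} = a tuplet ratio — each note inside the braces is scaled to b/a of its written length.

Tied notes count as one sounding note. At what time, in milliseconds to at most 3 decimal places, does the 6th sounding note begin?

1. 0.0ms @ 0 + 452.261ms (3/2)
2. 452.261ms @ 3/2 + 452.261ms (3/2)
3. 904.523ms @ 3 + 452.261ms (3/2)
4. 1356.784ms @ 9/2 + 452.261ms (3/2)
5. 1809.045ms @ 6 + 180.905ms (3/5)
6. 1989.95ms @ 33/5 + 180.905ms (3/5)
7. 2170.854ms @ 36/5 + 180.905ms (3/5)
8. 2351.759ms @ 39/5 + 361.809ms (6/5)
9. 2713.568ms @ 9 + 904.523ms (3)

note 6 onset = 33/5b = 1989.95ms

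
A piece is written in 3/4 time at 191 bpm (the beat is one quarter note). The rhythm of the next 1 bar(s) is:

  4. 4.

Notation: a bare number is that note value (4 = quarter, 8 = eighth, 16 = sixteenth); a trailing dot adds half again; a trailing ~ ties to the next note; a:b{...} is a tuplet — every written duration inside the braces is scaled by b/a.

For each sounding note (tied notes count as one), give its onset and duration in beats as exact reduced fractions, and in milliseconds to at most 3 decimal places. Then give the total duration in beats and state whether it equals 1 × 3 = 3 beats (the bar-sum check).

1) 0.0ms=0b +471.204ms=3/2b
2) 471.204ms=3/2b +471.204ms=3/2b
Σ=3b of 3 (191bpm 3/4) — PASS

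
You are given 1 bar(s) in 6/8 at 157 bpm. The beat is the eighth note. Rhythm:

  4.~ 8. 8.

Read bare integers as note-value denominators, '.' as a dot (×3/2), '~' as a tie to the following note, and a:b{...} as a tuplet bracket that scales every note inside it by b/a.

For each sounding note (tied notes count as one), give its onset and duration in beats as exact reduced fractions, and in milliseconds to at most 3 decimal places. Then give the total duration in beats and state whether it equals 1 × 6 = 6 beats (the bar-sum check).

1) 0.0ms=0b +1719.745ms=9/2b
2) 1719.745ms=9/2b +573.248ms=3/2b
Σ=6b of 6 (157bpm 6/8) — PASS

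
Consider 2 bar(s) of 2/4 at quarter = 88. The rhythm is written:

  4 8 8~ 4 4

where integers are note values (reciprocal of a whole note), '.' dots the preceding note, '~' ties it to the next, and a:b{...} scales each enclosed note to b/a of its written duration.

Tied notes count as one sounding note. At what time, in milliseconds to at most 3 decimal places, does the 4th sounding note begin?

1. 0.0ms @ 0 + 681.818ms (1)
2. 681.818ms @ 1 + 340.909ms (1/2)
3. 1022.727ms @ 3/2 + 1022.727ms (3/2)
4. 2045.455ms @ 3 + 681.818ms (1)

note 4 onset = 3b = 2045.455ms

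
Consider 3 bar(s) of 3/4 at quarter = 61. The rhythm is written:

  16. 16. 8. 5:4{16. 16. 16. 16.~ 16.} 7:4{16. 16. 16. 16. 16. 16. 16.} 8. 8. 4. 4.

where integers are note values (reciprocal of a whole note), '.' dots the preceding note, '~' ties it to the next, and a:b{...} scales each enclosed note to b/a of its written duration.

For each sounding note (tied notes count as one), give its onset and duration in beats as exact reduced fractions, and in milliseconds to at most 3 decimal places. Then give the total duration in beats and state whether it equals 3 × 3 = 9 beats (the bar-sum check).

1) 0.0ms=0b +368.852ms=3/8b
2) 368.852ms=3/8b +368.852ms=3/8b
3) 737.705ms=3/4b +737.705ms=3/4b
4) 1475.41ms=3/2b +295.082ms=3/10b
5) 1770.492ms=9/5b +295.082ms=3/10b
6) 2065.574ms=21/10b +295.082ms=3/10b
7) 2360.656ms=12/5b +590.164ms=3/5b
8) 2950.82ms=3b +210.773ms=3/14b
9) 3161.593ms=45/14b +210.773ms=3/14b
10) 3372.365ms=24/7b +210.773ms=3/14b
11) 3583.138ms=51/14b +210.773ms=3/14b
12) 3793.911ms=27/7b +210.773ms=3/14b
13) 4004.684ms=57/14b +210.773ms=3/14b
14) 4215.457ms=30/7b +210.773ms=3/14b
15) 4426.23ms=9/2b +737.705ms=3/4b
16) 5163.934ms=21/4b +737.705ms=3/4b
17) 5901.639ms=6b +1475.41ms=3/2b
18) 7377.049ms=15/2b +1475.41ms=3/2b
Σ=9b of 9 (61bpm 3/4) — PASS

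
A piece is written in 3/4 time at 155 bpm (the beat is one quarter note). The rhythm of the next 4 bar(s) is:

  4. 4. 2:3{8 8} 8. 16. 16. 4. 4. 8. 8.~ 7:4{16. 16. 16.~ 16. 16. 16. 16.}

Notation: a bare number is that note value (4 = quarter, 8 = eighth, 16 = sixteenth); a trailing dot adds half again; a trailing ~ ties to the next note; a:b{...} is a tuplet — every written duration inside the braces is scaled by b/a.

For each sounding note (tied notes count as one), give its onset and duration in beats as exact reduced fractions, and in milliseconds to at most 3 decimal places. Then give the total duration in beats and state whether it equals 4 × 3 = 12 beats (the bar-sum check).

1) 0.0ms=0b +580.645ms=3/2b
2) 580.645ms=3/2b +580.645ms=3/2b
3) 1161.29ms=3b +290.323ms=3/4b
4) 1451.613ms=15/4b +290.323ms=3/4b
5) 1741.935ms=9/2b +290.323ms=3/4b
6) 2032.258ms=21/4b +145.161ms=3/8b
7) 2177.419ms=45/8b +145.161ms=3/8b
8) 2322.581ms=6b +580.645ms=3/2b
9) 2903.226ms=15/2b +580.645ms=3/2b
10) 3483.871ms=9b +290.323ms=3/4b
11) 3774.194ms=39/4b +373.272ms=27/28b
12) 4147.465ms=75/7b +82.949ms=3/14b
13) 4230.415ms=153/14b +165.899ms=3/7b
14) 4396.313ms=159/14b +82.949ms=3/14b
15) 4479.263ms=81/7b +82.949ms=3/14b
16) 4562.212ms=165/14b +82.949ms=3/14b
Σ=12b of 12 (155bpm 3/4) — PASS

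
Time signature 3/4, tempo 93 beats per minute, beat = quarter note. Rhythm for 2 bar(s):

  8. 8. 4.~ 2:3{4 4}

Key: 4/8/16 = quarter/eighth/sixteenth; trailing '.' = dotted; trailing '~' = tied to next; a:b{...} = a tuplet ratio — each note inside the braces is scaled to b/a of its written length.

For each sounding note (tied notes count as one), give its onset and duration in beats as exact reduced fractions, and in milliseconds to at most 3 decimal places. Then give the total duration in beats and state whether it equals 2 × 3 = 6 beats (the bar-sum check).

1) 0.0ms=0b +483.871ms=3/4b
2) 483.871ms=3/4b +483.871ms=3/4b
3) 967.742ms=3/2b +1935.484ms=3b
4) 2903.226ms=9/2b +967.742ms=3/2b
Σ=6b of 6 (93bpm 3/4) — PASS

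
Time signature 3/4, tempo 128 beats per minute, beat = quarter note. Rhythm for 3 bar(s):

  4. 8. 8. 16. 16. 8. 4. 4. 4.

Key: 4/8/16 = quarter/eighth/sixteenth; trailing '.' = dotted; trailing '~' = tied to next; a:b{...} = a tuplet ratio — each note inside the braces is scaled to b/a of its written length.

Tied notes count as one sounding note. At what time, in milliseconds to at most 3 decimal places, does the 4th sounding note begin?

1. 0.0ms @ 0 + 703.125ms (3/2)
2. 703.125ms @ 3/2 + 351.562ms (3/4)
3. 1054.688ms @ 9/4 + 351.562ms (3/4)
4. 1406.25ms @ 3 + 175.781ms (3/8)
5. 1582.031ms @ 27/8 + 175.781ms (3/8)
6. 1757.812ms @ 15/4 + 351.562ms (3/4)
7. 2109.375ms @ 9/2 + 703.125ms (3/2)
8. 2812.5ms @ 6 + 703.125ms (3/2)
9. 3515.625ms @ 15/2 + 703.125ms (3/2)

note 4 onset = 3b = 1406.25ms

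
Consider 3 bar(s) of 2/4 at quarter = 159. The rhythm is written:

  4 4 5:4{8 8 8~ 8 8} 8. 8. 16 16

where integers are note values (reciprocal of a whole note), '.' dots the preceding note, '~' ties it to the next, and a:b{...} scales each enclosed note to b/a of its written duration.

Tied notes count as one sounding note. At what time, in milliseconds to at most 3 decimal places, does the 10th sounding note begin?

1. 0.0ms @ 0 + 377.358ms (1)
2. 377.358ms @ 1 + 377.358ms (1)
3. 754.717ms @ 2 + 150.943ms (2/5)
4. 905.66ms @ 12/5 + 150.943ms (2/5)
5. 1056.604ms @ 14/5 + 301.887ms (4/5)
6. 1358.491ms @ 18/5 + 150.943ms (2/5)
7. 1509.434ms @ 4 + 283.019ms (3/4)
8. 1792.453ms @ 19/4 + 283.019ms (3/4)
9. 2075.472ms @ 11/2 + 94.34ms (1/4)
10. 2169.811ms @ 23/4 + 94.34ms (1/4)

note 10 onset = 23/4b = 2169.811ms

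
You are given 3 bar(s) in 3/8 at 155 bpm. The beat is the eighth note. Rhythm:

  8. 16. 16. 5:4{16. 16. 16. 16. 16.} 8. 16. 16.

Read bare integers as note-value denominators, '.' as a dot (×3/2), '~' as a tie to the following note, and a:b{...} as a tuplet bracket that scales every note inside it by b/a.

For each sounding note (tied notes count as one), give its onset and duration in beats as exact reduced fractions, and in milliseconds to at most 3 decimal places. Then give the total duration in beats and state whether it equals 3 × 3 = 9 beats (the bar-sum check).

1) 0.0ms=0b +580.645ms=3/2b
2) 580.645ms=3/2b +290.323ms=3/4b
3) 870.968ms=9/4b +290.323ms=3/4b
4) 1161.29ms=3b +232.258ms=3/5b
5) 1393.548ms=18/5b +232.258ms=3/5b
6) 1625.806ms=21/5b +232.258ms=3/5b
7) 1858.065ms=24/5b +232.258ms=3/5b
8) 2090.323ms=27/5b +232.258ms=3/5b
9) 2322.581ms=6b +580.645ms=3/2b
10) 2903.226ms=15/2b +290.323ms=3/4b
11) 3193.548ms=33/4b +290.323ms=3/4b
Σ=9b of 9 (155bpm 3/8) — PASS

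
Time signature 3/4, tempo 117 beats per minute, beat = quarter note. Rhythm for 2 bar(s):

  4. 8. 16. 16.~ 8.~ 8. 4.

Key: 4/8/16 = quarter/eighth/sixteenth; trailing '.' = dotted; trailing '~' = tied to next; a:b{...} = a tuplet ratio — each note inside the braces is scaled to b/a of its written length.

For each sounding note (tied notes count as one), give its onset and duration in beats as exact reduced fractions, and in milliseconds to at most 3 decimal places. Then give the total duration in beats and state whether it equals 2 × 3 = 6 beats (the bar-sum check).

1) 0.0ms=0b +769.231ms=3/2b
2) 769.231ms=3/2b +384.615ms=3/4b
3) 1153.846ms=9/4b +192.308ms=3/8b
4) 1346.154ms=21/8b +961.538ms=15/8b
5) 2307.692ms=9/2b +769.231ms=3/2b
Σ=6b of 6 (117bpm 3/4) — PASS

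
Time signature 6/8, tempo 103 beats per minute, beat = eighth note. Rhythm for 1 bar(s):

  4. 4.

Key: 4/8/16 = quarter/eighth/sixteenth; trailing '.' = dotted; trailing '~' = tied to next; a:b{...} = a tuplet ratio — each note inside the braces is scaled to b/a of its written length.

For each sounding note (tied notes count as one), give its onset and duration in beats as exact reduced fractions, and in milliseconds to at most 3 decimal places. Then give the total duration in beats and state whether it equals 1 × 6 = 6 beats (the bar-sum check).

1) 0.0ms=0b +1747.573ms=3b
2) 1747.573ms=3b +1747.573ms=3b
Σ=6b of 6 (103bpm 6/8) — PASS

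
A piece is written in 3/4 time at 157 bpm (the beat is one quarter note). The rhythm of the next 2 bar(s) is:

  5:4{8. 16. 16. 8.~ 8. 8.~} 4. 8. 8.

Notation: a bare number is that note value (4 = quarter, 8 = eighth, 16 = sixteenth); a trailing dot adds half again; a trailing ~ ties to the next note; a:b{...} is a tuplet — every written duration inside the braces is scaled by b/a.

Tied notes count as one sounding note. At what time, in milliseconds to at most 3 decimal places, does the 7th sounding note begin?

note 7 onset = 21/4b = 2006.369ms

1. 0.0ms @ 0 + 229.299ms (3/5)
2. 229.299ms @ 3/5 + 114.65ms (3/10)
3. 343.949ms @ 9/10 + 114.65ms (3/10)
4. 458.599ms @ 6/5 + 458.599ms (6/5)
5. 917.197ms @ 12/5 + 802.548ms (21/10)
6. 1719.745ms @ 9/2 + 286.624ms (3/4)
7. 2006.369ms @ 21/4 + 286.624ms (3/4)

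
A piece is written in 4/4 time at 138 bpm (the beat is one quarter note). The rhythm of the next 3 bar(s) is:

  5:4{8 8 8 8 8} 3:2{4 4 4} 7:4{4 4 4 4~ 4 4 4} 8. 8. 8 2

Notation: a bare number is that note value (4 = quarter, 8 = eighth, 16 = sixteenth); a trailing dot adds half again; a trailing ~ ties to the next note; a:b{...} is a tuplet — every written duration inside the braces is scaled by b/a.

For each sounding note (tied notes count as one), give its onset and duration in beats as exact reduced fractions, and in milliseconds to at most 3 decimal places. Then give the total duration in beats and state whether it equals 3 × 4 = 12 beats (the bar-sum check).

1) 0.0ms=0b +173.913ms=2/5b
2) 173.913ms=2/5b +173.913ms=2/5b
3) 347.826ms=4/5b +173.913ms=2/5b
4) 521.739ms=6/5b +173.913ms=2/5b
5) 695.652ms=8/5b +173.913ms=2/5b
6) 869.565ms=2b +289.855ms=2/3b
7) 1159.42ms=8/3b +289.855ms=2/3b
8) 1449.275ms=10/3b +289.855ms=2/3b
9) 1739.13ms=4b +248.447ms=4/7b
10) 1987.578ms=32/7b +248.447ms=4/7b
11) 2236.025ms=36/7b +248.447ms=4/7b
12) 2484.472ms=40/7b +496.894ms=8/7b
13) 2981.366ms=48/7b +248.447ms=4/7b
14) 3229.814ms=52/7b +248.447ms=4/7b
15) 3478.261ms=8b +326.087ms=3/4b
16) 3804.348ms=35/4b +326.087ms=3/4b
17) 4130.435ms=19/2b +217.391ms=1/2b
18) 4347.826ms=10b +869.565ms=2b
Σ=12b of 12 (138bpm 4/4) — PASS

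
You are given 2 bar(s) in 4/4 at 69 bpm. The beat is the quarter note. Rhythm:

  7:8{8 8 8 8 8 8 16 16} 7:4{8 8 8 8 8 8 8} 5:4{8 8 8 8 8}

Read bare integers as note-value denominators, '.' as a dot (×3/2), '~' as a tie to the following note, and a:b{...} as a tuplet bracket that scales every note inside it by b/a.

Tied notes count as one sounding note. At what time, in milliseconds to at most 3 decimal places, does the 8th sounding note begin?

note 8 onset = 26/7b = 3229.814ms

1. 0.0ms @ 0 + 496.894ms (4/7)
2. 496.894ms @ 4/7 + 496.894ms (4/7)
3. 993.789ms @ 8/7 + 496.894ms (4/7)
4. 1490.683ms @ 12/7 + 496.894ms (4/7)
5. 1987.578ms @ 16/7 + 496.894ms (4/7)
6. 2484.472ms @ 20/7 + 496.894ms (4/7)
7. 2981.366ms @ 24/7 + 248.447ms (2/7)
8. 3229.814ms @ 26/7 + 248.447ms (2/7)
9. 3478.261ms @ 4 + 248.447ms (2/7)
10. 3726.708ms @ 30/7 + 248.447ms (2/7)
11. 3975.155ms @ 32/7 + 248.447ms (2/7)
12. 4223.602ms @ 34/7 + 248.447ms (2/7)
13. 4472.05ms @ 36/7 + 248.447ms (2/7)
14. 4720.497ms @ 38/7 + 248.447ms (2/7)
15. 4968.944ms @ 40/7 + 248.447ms (2/7)
16. 5217.391ms @ 6 + 347.826ms (2/5)
17. 5565.217ms @ 32/5 + 347.826ms (2/5)
18. 5913.043ms @ 34/5 + 347.826ms (2/5)
19. 6260.87ms @ 36/5 + 347.826ms (2/5)
20. 6608.696ms @ 38/5 + 347.826ms (2/5)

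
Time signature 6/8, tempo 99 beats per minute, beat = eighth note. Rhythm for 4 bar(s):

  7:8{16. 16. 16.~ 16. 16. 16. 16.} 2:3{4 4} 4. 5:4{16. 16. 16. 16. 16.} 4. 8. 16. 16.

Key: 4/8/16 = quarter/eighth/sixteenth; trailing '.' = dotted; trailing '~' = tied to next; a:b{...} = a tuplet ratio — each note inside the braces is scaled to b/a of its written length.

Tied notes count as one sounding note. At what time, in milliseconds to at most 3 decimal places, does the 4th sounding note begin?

note 4 onset = 24/7b = 2077.922ms

1. 0.0ms @ 0 + 519.481ms (6/7)
2. 519.481ms @ 6/7 + 519.481ms (6/7)
3. 1038.961ms @ 12/7 + 1038.961ms (12/7)
4. 2077.922ms @ 24/7 + 519.481ms (6/7)
5. 2597.403ms @ 30/7 + 519.481ms (6/7)
6. 3116.883ms @ 36/7 + 519.481ms (6/7)
7. 3636.364ms @ 6 + 1818.182ms (3)
8. 5454.545ms @ 9 + 1818.182ms (3)
9. 7272.727ms @ 12 + 1818.182ms (3)
10. 9090.909ms @ 15 + 363.636ms (3/5)
11. 9454.545ms @ 78/5 + 363.636ms (3/5)
12. 9818.182ms @ 81/5 + 363.636ms (3/5)
13. 10181.818ms @ 84/5 + 363.636ms (3/5)
14. 10545.455ms @ 87/5 + 363.636ms (3/5)
15. 10909.091ms @ 18 + 1818.182ms (3)
16. 12727.273ms @ 21 + 909.091ms (3/2)
17. 13636.364ms @ 45/2 + 454.545ms (3/4)
18. 14090.909ms @ 93/4 + 454.545ms (3/4)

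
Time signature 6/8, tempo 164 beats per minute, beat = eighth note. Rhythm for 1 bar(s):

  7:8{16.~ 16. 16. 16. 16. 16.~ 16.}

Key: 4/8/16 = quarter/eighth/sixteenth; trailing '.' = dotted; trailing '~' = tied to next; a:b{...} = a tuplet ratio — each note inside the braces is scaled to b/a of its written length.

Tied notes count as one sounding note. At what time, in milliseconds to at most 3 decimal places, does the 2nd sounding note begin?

note 2 onset = 12/7b = 627.178ms

1. 0.0ms @ 0 + 627.178ms (12/7)
2. 627.178ms @ 12/7 + 313.589ms (6/7)
3. 940.767ms @ 18/7 + 313.589ms (6/7)
4. 1254.355ms @ 24/7 + 313.589ms (6/7)
5. 1567.944ms @ 30/7 + 627.178ms (12/7)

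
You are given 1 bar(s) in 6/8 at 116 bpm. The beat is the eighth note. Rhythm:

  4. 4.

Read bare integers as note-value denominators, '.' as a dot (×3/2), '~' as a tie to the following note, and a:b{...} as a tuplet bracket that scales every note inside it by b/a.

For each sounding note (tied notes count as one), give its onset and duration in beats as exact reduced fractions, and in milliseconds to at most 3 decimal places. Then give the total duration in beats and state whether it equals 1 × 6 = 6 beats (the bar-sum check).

1) 0.0ms=0b +1551.724ms=3b
2) 1551.724ms=3b +1551.724ms=3b
Σ=6b of 6 (116bpm 6/8) — PASS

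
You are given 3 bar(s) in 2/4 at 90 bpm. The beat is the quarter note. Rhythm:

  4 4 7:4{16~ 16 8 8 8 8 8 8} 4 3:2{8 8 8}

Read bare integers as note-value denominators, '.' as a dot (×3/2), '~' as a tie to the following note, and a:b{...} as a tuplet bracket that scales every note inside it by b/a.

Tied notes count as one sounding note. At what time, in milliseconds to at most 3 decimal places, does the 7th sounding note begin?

1. 0.0ms @ 0 + 666.667ms (1)
2. 666.667ms @ 1 + 666.667ms (1)
3. 1333.333ms @ 2 + 190.476ms (2/7)
4. 1523.81ms @ 16/7 + 190.476ms (2/7)
5. 1714.286ms @ 18/7 + 190.476ms (2/7)
6. 1904.762ms @ 20/7 + 190.476ms (2/7)
7. 2095.238ms @ 22/7 + 190.476ms (2/7)
8. 2285.714ms @ 24/7 + 190.476ms (2/7)
9. 2476.19ms @ 26/7 + 190.476ms (2/7)
10. 2666.667ms @ 4 + 666.667ms (1)
11. 3333.333ms @ 5 + 222.222ms (1/3)
12. 3555.556ms @ 16/3 + 222.222ms (1/3)
13. 3777.778ms @ 17/3 + 222.222ms (1/3)

note 7 onset = 22/7b = 2095.238ms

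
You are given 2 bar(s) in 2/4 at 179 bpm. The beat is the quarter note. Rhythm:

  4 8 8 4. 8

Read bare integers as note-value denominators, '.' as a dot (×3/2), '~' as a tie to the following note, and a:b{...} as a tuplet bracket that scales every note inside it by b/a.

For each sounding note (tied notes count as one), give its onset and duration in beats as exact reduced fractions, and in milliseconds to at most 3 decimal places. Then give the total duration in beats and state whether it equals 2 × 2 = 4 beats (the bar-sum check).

1) 0.0ms=0b +335.196ms=1b
2) 335.196ms=1b +167.598ms=1/2b
3) 502.793ms=3/2b +167.598ms=1/2b
4) 670.391ms=2b +502.793ms=3/2b
5) 1173.184ms=7/2b +167.598ms=1/2b
Σ=4b of 4 (179bpm 2/4) — PASS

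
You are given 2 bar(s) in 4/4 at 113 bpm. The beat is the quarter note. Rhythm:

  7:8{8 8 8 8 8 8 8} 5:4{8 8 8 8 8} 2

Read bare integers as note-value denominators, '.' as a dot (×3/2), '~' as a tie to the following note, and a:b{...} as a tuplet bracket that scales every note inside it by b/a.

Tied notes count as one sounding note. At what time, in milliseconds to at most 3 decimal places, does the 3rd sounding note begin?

note 3 onset = 8/7b = 606.827ms

1. 0.0ms @ 0 + 303.413ms (4/7)
2. 303.413ms @ 4/7 + 303.413ms (4/7)
3. 606.827ms @ 8/7 + 303.413ms (4/7)
4. 910.24ms @ 12/7 + 303.413ms (4/7)
5. 1213.654ms @ 16/7 + 303.413ms (4/7)
6. 1517.067ms @ 20/7 + 303.413ms (4/7)
7. 1820.48ms @ 24/7 + 303.413ms (4/7)
8. 2123.894ms @ 4 + 212.389ms (2/5)
9. 2336.283ms @ 22/5 + 212.389ms (2/5)
10. 2548.673ms @ 24/5 + 212.389ms (2/5)
11. 2761.062ms @ 26/5 + 212.389ms (2/5)
12. 2973.451ms @ 28/5 + 212.389ms (2/5)
13. 3185.841ms @ 6 + 1061.947ms (2)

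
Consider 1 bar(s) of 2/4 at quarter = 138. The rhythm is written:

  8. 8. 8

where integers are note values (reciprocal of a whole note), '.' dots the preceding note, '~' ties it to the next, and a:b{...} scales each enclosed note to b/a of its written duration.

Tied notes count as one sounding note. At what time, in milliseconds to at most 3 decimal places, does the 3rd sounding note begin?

1. 0.0ms @ 0 + 326.087ms (3/4)
2. 326.087ms @ 3/4 + 326.087ms (3/4)
3. 652.174ms @ 3/2 + 217.391ms (1/2)

note 3 onset = 3/2b = 652.174ms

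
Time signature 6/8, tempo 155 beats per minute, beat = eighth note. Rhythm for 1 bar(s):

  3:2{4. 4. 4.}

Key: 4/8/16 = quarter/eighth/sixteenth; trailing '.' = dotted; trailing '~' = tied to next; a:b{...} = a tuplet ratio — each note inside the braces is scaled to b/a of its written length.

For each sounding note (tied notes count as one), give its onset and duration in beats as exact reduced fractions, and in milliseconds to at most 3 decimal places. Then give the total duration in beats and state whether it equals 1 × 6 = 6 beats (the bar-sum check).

1) 0.0ms=0b +774.194ms=2b
2) 774.194ms=2b +774.194ms=2b
3) 1548.387ms=4b +774.194ms=2b
Σ=6b of 6 (155bpm 6/8) — PASS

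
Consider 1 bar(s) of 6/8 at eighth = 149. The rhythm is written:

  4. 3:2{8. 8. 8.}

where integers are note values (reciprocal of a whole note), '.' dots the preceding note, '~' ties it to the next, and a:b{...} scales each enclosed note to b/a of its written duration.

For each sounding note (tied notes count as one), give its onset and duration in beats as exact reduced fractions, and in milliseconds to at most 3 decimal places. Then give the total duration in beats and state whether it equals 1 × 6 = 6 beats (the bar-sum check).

1) 0.0ms=0b +1208.054ms=3b
2) 1208.054ms=3b +402.685ms=1b
3) 1610.738ms=4b +402.685ms=1b
4) 2013.423ms=5b +402.685ms=1b
Σ=6b of 6 (149bpm 6/8) — PASS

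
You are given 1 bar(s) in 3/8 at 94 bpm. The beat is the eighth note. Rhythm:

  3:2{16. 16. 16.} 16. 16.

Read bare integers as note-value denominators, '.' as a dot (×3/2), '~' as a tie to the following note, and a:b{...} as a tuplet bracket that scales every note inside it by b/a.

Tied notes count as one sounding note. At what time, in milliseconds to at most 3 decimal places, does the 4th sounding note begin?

note 4 onset = 3/2b = 957.447ms

1. 0.0ms @ 0 + 319.149ms (1/2)
2. 319.149ms @ 1/2 + 319.149ms (1/2)
3. 638.298ms @ 1 + 319.149ms (1/2)
4. 957.447ms @ 3/2 + 478.723ms (3/4)
5. 1436.17ms @ 9/4 + 478.723ms (3/4)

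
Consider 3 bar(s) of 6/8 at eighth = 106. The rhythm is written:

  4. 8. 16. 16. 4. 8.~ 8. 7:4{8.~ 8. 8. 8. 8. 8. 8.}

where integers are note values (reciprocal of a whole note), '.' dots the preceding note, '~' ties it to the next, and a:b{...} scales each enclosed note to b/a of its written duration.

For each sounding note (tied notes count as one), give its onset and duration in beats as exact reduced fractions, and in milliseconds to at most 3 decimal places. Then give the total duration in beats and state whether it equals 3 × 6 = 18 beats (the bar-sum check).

1) 0.0ms=0b +1698.113ms=3b
2) 1698.113ms=3b +849.057ms=3/2b
3) 2547.17ms=9/2b +424.528ms=3/4b
4) 2971.698ms=21/4b +424.528ms=3/4b
5) 3396.226ms=6b +1698.113ms=3b
6) 5094.34ms=9b +1698.113ms=3b
7) 6792.453ms=12b +970.35ms=12/7b
8) 7762.803ms=96/7b +485.175ms=6/7b
9) 8247.978ms=102/7b +485.175ms=6/7b
10) 8733.154ms=108/7b +485.175ms=6/7b
11) 9218.329ms=114/7b +485.175ms=6/7b
12) 9703.504ms=120/7b +485.175ms=6/7b
Σ=18b of 18 (106bpm 6/8) — PASS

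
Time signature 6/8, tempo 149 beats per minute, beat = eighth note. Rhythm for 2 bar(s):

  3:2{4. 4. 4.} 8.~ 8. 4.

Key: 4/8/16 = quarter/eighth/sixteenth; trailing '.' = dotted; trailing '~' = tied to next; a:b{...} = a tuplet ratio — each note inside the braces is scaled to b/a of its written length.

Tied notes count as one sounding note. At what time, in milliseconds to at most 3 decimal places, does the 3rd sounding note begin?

1. 0.0ms @ 0 + 805.369ms (2)
2. 805.369ms @ 2 + 805.369ms (2)
3. 1610.738ms @ 4 + 805.369ms (2)
4. 2416.107ms @ 6 + 1208.054ms (3)
5. 3624.161ms @ 9 + 1208.054ms (3)

note 3 onset = 4b = 1610.738ms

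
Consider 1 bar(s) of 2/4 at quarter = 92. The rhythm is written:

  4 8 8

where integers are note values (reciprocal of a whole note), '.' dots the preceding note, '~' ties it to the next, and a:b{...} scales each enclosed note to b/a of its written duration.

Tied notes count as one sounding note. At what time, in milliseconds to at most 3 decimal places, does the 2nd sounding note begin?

note 2 onset = 1b = 652.174ms

1. 0.0ms @ 0 + 652.174ms (1)
2. 652.174ms @ 1 + 326.087ms (1/2)
3. 978.261ms @ 3/2 + 326.087ms (1/2)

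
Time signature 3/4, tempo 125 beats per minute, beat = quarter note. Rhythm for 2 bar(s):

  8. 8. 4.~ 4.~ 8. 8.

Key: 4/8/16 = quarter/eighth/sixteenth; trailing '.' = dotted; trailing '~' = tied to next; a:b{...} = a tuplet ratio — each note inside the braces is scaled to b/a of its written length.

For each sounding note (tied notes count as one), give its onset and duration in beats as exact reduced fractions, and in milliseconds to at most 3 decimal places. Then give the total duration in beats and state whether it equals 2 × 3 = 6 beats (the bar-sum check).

1) 0.0ms=0b +360.0ms=3/4b
2) 360.0ms=3/4b +360.0ms=3/4b
3) 720.0ms=3/2b +1800.0ms=15/4b
4) 2520.0ms=21/4b +360.0ms=3/4b
Σ=6b of 6 (125bpm 3/4) — PASS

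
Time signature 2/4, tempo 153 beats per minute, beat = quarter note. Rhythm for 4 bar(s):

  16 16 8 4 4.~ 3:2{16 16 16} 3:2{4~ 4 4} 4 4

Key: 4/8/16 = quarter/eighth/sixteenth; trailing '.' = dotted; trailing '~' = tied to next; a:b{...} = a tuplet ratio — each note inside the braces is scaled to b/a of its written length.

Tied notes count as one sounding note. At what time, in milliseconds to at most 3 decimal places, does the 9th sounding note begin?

note 9 onset = 16/3b = 2091.503ms

1. 0.0ms @ 0 + 98.039ms (1/4)
2. 98.039ms @ 1/4 + 98.039ms (1/4)
3. 196.078ms @ 1/2 + 196.078ms (1/2)
4. 392.157ms @ 1 + 392.157ms (1)
5. 784.314ms @ 2 + 653.595ms (5/3)
6. 1437.908ms @ 11/3 + 65.359ms (1/6)
7. 1503.268ms @ 23/6 + 65.359ms (1/6)
8. 1568.627ms @ 4 + 522.876ms (4/3)
9. 2091.503ms @ 16/3 + 261.438ms (2/3)
10. 2352.941ms @ 6 + 392.157ms (1)
11. 2745.098ms @ 7 + 392.157ms (1)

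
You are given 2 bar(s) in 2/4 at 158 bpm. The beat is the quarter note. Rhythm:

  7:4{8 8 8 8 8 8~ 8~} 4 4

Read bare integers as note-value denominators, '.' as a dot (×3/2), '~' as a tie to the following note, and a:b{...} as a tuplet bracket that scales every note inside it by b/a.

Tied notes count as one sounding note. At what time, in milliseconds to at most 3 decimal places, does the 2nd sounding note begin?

1. 0.0ms @ 0 + 108.499ms (2/7)
2. 108.499ms @ 2/7 + 108.499ms (2/7)
3. 216.998ms @ 4/7 + 108.499ms (2/7)
4. 325.497ms @ 6/7 + 108.499ms (2/7)
5. 433.996ms @ 8/7 + 108.499ms (2/7)
6. 542.495ms @ 10/7 + 596.745ms (11/7)
7. 1139.241ms @ 3 + 379.747ms (1)

note 2 onset = 2/7b = 108.499ms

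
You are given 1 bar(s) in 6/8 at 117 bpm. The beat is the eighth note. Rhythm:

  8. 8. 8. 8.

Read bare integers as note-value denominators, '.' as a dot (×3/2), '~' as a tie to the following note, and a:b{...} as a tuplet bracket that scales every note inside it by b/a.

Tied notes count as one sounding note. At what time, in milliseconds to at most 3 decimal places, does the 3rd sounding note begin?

note 3 onset = 3b = 1538.462ms

1. 0.0ms @ 0 + 769.231ms (3/2)
2. 769.231ms @ 3/2 + 769.231ms (3/2)
3. 1538.462ms @ 3 + 769.231ms (3/2)
4. 2307.692ms @ 9/2 + 769.231ms (3/2)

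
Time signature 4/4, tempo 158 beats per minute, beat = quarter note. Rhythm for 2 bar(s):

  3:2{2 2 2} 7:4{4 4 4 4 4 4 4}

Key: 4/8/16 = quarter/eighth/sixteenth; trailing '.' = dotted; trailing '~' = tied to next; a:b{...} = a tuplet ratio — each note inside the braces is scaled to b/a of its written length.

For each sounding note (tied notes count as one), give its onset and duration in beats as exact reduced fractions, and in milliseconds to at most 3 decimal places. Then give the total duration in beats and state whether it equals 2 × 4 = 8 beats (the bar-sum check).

1) 0.0ms=0b +506.329ms=4/3b
2) 506.329ms=4/3b +506.329ms=4/3b
3) 1012.658ms=8/3b +506.329ms=4/3b
4) 1518.987ms=4b +216.998ms=4/7b
5) 1735.986ms=32/7b +216.998ms=4/7b
6) 1952.984ms=36/7b +216.998ms=4/7b
7) 2169.982ms=40/7b +216.998ms=4/7b
8) 2386.98ms=44/7b +216.998ms=4/7b
9) 2603.978ms=48/7b +216.998ms=4/7b
10) 2820.976ms=52/7b +216.998ms=4/7b
Σ=8b of 8 (158bpm 4/4) — PASS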